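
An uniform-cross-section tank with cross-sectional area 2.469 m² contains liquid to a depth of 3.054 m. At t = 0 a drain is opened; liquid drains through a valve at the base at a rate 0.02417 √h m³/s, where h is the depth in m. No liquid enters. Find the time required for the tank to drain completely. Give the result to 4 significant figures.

357.0 s

With no inflow, A dh/dt = −0.02417 √h.
∫ h^(−1/2) dh = −(0.02417/A) ∫ dt, giving 2√h = 2√h₀ − (0.02417/A) t.
Tank is empty when √h = 0: t_empty = 2A√h₀/0.02417.
t_empty = 2·2.469·√3.054/0.02417 = 4.93800·1.74757/0.02417 = 357.033 s.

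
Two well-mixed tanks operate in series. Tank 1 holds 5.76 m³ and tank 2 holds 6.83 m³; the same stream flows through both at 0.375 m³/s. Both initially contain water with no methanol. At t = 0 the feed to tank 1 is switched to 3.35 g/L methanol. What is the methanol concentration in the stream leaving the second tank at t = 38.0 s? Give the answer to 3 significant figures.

2.21 g/L

Each tank obeys Vᵢ dCᵢ/dt = Q(Cᵢ₋₁ − Cᵢ), so τᵢ = Vᵢ/Q.
τ₁ = 5.76/0.375 = 15.360 s; τ₂ = 6.83/0.375 = 18.213 s.
Solving the cascade with C₁(0)=C₂(0)=0 gives C₂(t) = C_in[1 − (τ₁ e^(−t/τ₁) − τ₂ e^(−t/τ₂))/(τ₁ − τ₂)].
At t = 38.0: e^(−t/τ₁) = 0.084251, e^(−t/τ₂) = 0.12414.
C₂ = 3.35·[1 − (15.360·0.084251 − 18.213·0.12414)/(-2.8533)] = 3.35·0.66116 = 2.2149 g/L.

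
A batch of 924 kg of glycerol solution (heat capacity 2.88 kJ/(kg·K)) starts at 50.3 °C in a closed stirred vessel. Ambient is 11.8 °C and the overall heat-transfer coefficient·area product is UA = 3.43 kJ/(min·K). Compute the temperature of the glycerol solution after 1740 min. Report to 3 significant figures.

Lumped-capacitance energy balance: M c_p dT/dt = UA(T_amb − T).
dT/dt = (T_ss − T)/τ with T_ss = T_amb = 11.800 °C, τ = M c_p/UA = 924·2.88/3.43 = 775.84 min.
This is linear first-order; T(t) = T_ss + (T₀ − T_ss) e^(−t/τ).
T(1740) = 11.800 + (38.500)·0.10617 = 15.887 °C.

15.9 °C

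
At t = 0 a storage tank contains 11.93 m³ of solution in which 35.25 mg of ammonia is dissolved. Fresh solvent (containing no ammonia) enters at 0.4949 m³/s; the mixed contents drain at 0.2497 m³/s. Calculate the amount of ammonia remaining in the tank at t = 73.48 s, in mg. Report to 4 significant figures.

13.81 mg

Let m(t) be the amount of ammonia. Volume: V(t) = V₀ + (Q_in − Q_out) t = 11.93 + 0.245200 t; V(73.48) = 29.9473 m³.
No ammonia enters, so dm/dt = −Q_out · (m/V).
dm/m = −Q_out dt/(V₀ + 0.245200 t); integrating gives ln(m/m₀) = −(Q_out/(Q_in−Q_out)) ln(V/V₀).
m = m₀ (V₀/V)^(Q_out/(Q_in−Q_out)) = 35.25 × (11.93/29.9473)^(1.01835) = 13.8072 mg.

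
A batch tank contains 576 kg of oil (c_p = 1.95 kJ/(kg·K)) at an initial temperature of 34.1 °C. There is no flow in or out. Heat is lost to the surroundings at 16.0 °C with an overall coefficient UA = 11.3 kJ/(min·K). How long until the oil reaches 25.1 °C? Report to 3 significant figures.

68.3 min

Lumped-capacitance energy balance: M c_p dT/dt = UA(T_amb − T).
τ = M c_p/UA = 99.398 min; T_ss = T_amb = 16.000 °C.
T(t) = T_ss + (T₀ − T_ss)e^(−t/τ); set T = 25.1:
t = −τ ln[(T − T_ss)/(T₀ − T_ss)] = −99.398 · ln(0.50276) = 68.350 min.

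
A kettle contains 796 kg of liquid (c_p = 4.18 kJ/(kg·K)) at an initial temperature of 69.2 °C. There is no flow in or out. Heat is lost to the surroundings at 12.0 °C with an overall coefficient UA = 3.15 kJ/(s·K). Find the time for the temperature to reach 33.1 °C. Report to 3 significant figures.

1050 s

Heat balance on the well-mixed liquid: M c_p dT/dt = −UA(T − T_amb).
τ = M c_p/UA = 1056.3 s; T_ss = T_amb = 12.000 °C.
T(t) = T_ss + (T₀ − T_ss)e^(−t/τ); set T = 33.1:
t = −τ ln[(T − T_ss)/(T₀ − T_ss)] = −1056.3 · ln(0.36888) = 1053.4 s.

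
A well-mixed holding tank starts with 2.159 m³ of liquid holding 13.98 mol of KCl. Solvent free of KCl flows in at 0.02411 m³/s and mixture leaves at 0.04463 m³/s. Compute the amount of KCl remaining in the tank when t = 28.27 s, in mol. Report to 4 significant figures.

Let m(t) be the amount of KCl. Volume: V(t) = V₀ + (Q_in − Q_out) t = 2.159 − 0.0205200 t; V(28.27) = 1.57890 m³.
No KCl enters, so dm/dt = −Q_out · (m/V).
dm/m = −Q_out dt/(V₀ − 0.0205200 t); integrating gives ln(m/m₀) = −(Q_out/(Q_in−Q_out)) ln(V/V₀).
m = m₀ (V₀/V)^(Q_out/(Q_in−Q_out)) = 13.98 × (2.159/1.57890)^(-2.17495) = 7.07840 mol.

7.078 mol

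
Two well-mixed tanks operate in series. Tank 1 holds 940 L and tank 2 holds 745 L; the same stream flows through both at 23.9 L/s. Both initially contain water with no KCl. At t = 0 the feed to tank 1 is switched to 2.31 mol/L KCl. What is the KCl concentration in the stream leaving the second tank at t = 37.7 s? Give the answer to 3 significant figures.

0.673 mol/L

Each tank obeys Vᵢ dCᵢ/dt = Q(Cᵢ₋₁ − Cᵢ), so τᵢ = Vᵢ/Q.
τ₁ = 940/23.9 = 39.331 s; τ₂ = 745/23.9 = 31.172 s.
Tank 1: C₁ = C_in(1 − e^(−t/τ₁)). Tank 2 (τ₁ ≠ τ₂): C₂ = C_in[1 − (τ₁ e^(−t/τ₁) − τ₂ e^(−t/τ₂))/(τ₁ − τ₂)].
At t = 37.7: e^(−t/τ₁) = 0.38345, e^(−t/τ₂) = 0.29837.
C₂ = 2.31·[1 − (39.331·0.38345 − 31.172·0.29837)/(8.1590)] = 2.31·0.29148 = 0.67331 mol/L.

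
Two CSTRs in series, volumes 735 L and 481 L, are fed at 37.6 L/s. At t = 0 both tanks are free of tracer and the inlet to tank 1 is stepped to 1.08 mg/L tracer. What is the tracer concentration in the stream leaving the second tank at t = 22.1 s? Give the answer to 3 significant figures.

0.434 mg/L

Species balance on tank i: dCᵢ/dt = (Cᵢ₋₁ − Cᵢ)/τᵢ with τᵢ = Vᵢ/Q.
τ₁ = 735/37.6 = 19.548 s; τ₂ = 481/37.6 = 12.793 s.
Solving the cascade with C₁(0)=C₂(0)=0 gives C₂(t) = C_in[1 − (τ₁ e^(−t/τ₁) − τ₂ e^(−t/τ₂))/(τ₁ − τ₂)].
At t = 22.1: e^(−t/τ₁) = 0.32285, e^(−t/τ₂) = 0.17772.
C₂ = 1.08·[1 − (19.548·0.32285 − 12.793·0.17772)/(6.7553)] = 1.08·0.40230 = 0.43449 mg/L.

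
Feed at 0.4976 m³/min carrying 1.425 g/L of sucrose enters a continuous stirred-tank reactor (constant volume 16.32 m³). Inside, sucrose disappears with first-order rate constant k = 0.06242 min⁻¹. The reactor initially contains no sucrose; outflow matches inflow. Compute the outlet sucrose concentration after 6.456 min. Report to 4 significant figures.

0.2109 g/L

Accumulation = in − out − consumed: V dC/dt = Q C_in − Q C − k V C.
This is linear with rate a = Q/V + k = 0.0929102 min⁻¹.
C_ss = Q C_in/(Q + kV) = 0.467640 g/L; C(t) = C_ss + (C₀ − C_ss) e^(−a t).
C(6.456) = 0.467640 + (-0.467640)·e^(−0.0929102·6.456) = 0.467640 + (-0.467640)·0.548906 = 0.210950 g/L.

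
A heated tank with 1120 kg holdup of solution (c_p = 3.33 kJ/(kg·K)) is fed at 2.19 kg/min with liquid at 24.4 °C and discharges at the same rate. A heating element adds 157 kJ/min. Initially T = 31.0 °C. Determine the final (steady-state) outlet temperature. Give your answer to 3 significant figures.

45.9 °C

Unsteady energy balance on the tank contents: M c_p dT/dt = ṁ c_p (T_in − T) + 157.
At steady state dT/dt = 0 ⇒ T_ss = T_in + Q̇/(ṁ c_p) = 24.4 + 157/(2.19·3.33) = 45.928 °C.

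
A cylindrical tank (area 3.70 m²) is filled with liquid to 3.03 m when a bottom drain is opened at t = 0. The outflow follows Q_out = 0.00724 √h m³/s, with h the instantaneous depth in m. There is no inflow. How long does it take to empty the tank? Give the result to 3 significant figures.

1780 s

Unsteady balance on liquid volume: A dh/dt = −0.00724 √h.
This is separable: 2 d(√h)/dt = −0.00724/A, so √h = √h₀ − (0.00724/(2A)) t.
Tank is empty when √h = 0: t_empty = 2A√h₀/0.00724.
t_empty = 2·3.70·√3.03/0.00724 = 7.4000·1.7407/0.00724 = 1779.2 s.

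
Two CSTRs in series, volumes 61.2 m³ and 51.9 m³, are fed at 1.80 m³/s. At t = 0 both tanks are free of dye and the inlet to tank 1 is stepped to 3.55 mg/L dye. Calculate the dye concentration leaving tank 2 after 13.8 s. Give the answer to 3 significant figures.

Species balance on tank i: dCᵢ/dt = (Cᵢ₋₁ − Cᵢ)/τᵢ with τᵢ = Vᵢ/Q.
τ₁ = 61.2/1.80 = 34.000 s; τ₂ = 51.9/1.80 = 28.833 s.
Solving the cascade with C₁(0)=C₂(0)=0 gives C₂(t) = C_in[1 − (τ₁ e^(−t/τ₁) − τ₂ e^(−t/τ₂))/(τ₁ − τ₂)].
At t = 13.8: e^(−t/τ₁) = 0.66639, e^(−t/τ₂) = 0.61964.
C₂ = 3.55·[1 − (34.000·0.66639 − 28.833·0.61964)/(5.1667)] = 3.55·0.072738 = 0.25822 mg/L.

0.258 mg/L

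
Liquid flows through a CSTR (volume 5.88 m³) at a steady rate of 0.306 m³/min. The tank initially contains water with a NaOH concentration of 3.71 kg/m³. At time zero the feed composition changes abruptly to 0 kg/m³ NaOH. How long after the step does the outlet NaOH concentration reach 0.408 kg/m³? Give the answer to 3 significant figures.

42.4 min

Species balance: V dC/dt = Q(C_in − C) ⇒ τ = V/Q = 19.216 min.
C(t) = C_in + (C₀ − C_in) e^(−t/τ). Set C = 0.408 and solve for t:
e^(−t/τ) = (C − C_in)/(C₀ − C_in) = (0.408 − 0)/(3.71 − 0) = 0.10997
t = −τ ln(…) = 19.216 × 2.2075 = 42.419 min.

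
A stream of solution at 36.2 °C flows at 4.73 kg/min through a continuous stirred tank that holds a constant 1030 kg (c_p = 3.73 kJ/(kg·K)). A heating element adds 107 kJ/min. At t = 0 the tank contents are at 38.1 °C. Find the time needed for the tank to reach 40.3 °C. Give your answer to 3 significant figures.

Energy balance: M c_p dT/dt = ṁ c_p (T_in − T) + 107.
τ = M/ṁ = 217.76 min; T_ss = T_in + Q̇/(ṁ c_p) = 42.265 °C.
T(t) = T_ss + (T₀ − T_ss) e^(−t/τ). Set T = 40.3:
e^(−t/τ) = (40.3 − 42.265)/(38.1 − 42.265) = 0.47176
t = −217.76 · ln(0.47176) = 163.60 min.

164 min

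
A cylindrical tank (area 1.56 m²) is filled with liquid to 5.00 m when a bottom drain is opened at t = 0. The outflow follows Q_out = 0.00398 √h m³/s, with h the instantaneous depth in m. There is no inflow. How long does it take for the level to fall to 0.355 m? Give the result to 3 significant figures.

1290 s

A dh/dt = −Q_out = −0.00398 √h.
This is separable: 2 d(√h)/dt = −0.00398/A, so √h = √h₀ − (0.00398/(2A)) t.
t = 2A(√h₀ − √h)/0.00398 = 2·1.56·(√5.00 − √0.355)/0.00398
  = 3.1200 × (2.2361 − 0.59582) / 0.00398 = 1285.8 s.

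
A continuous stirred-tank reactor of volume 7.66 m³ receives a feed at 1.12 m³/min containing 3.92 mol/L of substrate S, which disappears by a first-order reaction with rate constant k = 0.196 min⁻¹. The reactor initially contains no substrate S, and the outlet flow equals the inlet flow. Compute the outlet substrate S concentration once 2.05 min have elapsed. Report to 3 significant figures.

0.844 mol/L

Accumulation = in − out − consumed: V dC/dt = Q C_in − Q C − k V C.
dC/dt = (Q/V) C_in − (Q/V + k) C; effective rate a = Q/V + k = 0.14621 + 0.196 = 0.34221 min⁻¹.
C_ss = Q C_in/(Q + kV) = 1.6749 mol/L; C(t) = C_ss + (C₀ − C_ss) e^(−a t).
C(2.05) = 1.6749 + (-1.6749)·e^(−0.34221·2.05) = 1.6749 + (-1.6749)·0.49582 = 0.84443 mol/L.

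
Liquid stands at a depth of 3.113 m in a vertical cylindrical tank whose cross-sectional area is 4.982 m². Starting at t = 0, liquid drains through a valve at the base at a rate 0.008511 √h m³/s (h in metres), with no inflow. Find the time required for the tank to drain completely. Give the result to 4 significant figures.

2066 s

A dh/dt = −Q_out = −0.008511 √h.
Separate and integrate: 2(√h − √h₀) = −(0.008511/A) t.
Set h = 0: 2√h₀ = (0.008511/A) t_empty ⇒ t_empty = 2A√h₀/0.008511.
t_empty = 2·4.982·√3.113/0.008511 = 9.96400·1.76437/0.008511 = 2065.58 s.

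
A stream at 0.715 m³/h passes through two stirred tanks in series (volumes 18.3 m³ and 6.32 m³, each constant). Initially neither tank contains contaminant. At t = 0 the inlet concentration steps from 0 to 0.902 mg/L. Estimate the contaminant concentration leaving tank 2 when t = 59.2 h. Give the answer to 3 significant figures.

0.766 mg/L

Time constants: τᵢ = Vᵢ/Q for each well-mixed tank.
τ₁ = 18.3/0.715 = 25.594 h; τ₂ = 6.32/0.715 = 8.8392 h.
Solving the cascade with C₁(0)=C₂(0)=0 gives C₂(t) = C_in[1 − (τ₁ e^(−t/τ₁) − τ₂ e^(−t/τ₂))/(τ₁ − τ₂)].
At t = 59.2: e^(−t/τ₁) = 0.098963, e^(−t/τ₂) = 0.0012340.
C₂ = 0.902·[1 − (25.594·0.098963 − 8.8392·0.0012340)/(16.755)] = 0.902·0.84948 = 0.76623 mg/L.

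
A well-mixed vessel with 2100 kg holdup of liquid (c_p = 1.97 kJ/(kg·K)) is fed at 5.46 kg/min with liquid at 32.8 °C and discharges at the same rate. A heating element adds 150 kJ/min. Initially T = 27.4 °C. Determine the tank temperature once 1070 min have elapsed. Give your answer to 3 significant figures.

45.5 °C

Heat balance on the well-mixed liquid: M c_p dT/dt = ṁ c_p (T_in − T) + 150.
Rearrange: dT/dt = (T_ss − T)/τ with τ = M/ṁ = 384.62 min and T_ss = T_in + Q̇/(ṁ c_p) = 46.745 °C.
T approaches T_ss exponentially: T(t) = T_ss + (T₀ − T_ss) e^(−t/τ).
T(1070) = 46.745 + (-19.345)·e^(−1070/384.62) = 46.745 + (-19.345)·0.061915 = 45.548 °C.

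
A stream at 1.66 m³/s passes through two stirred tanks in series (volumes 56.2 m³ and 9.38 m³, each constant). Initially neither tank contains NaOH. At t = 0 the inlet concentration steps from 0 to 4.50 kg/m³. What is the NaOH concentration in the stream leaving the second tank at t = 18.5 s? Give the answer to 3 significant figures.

Time constants: τᵢ = Vᵢ/Q for each well-mixed tank.
τ₁ = 56.2/1.66 = 33.855 s; τ₂ = 9.38/1.66 = 5.6506 s.
Solving the cascade with C₁(0)=C₂(0)=0 gives C₂(t) = C_in[1 − (τ₁ e^(−t/τ₁) − τ₂ e^(−t/τ₂))/(τ₁ − τ₂)].
At t = 18.5: e^(−t/τ₁) = 0.57901, e^(−t/τ₂) = 0.037855.
C₂ = 4.50·[1 − (33.855·0.57901 − 5.6506·0.037855)/(28.205)] = 4.50·0.31258 = 1.4066 kg/m³.

1.41 kg/m³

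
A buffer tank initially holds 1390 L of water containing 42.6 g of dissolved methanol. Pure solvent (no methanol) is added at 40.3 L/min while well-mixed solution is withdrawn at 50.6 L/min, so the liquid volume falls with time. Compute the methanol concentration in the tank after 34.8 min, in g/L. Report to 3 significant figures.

0.00954 g/L

Let m(t) be the amount of methanol. Volume: V(t) = V₀ + (Q_in − Q_out) t = 1390 − 10.300 t; V(34.8) = 1031.6 L.
Solute balance: dm/dt = 0 − Q_out C = −Q_out m/V(t).
Separate: dm/m = −Q_out dt/V(t) ⇒ ln(m/m₀) = −(Q_out/(Q_in−Q_out)) ln(V/V₀).
m = m₀ (V₀/V)^(Q_out/(Q_in−Q_out)) = 42.6 × (1390/1031.6)^(-4.9126) = 9.8430 g.
C = m/V = 9.8430/1031.6 = 0.0095418 g/L.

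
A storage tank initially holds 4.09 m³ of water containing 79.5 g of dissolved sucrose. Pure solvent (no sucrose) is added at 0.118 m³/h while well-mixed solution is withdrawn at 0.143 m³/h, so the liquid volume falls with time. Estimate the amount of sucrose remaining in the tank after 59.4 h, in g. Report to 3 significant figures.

Let m(t) be the amount of sucrose. Volume: V(t) = V₀ + (Q_in − Q_out) t = 4.09 − 0.025000 t; V(59.4) = 2.6050 m³.
Solute balance: dm/dt = 0 − Q_out C = −Q_out m/V(t).
Separate: dm/m = −Q_out dt/V(t) ⇒ ln(m/m₀) = −(Q_out/(Q_in−Q_out)) ln(V/V₀).
m = m₀ (V₀/V)^(Q_out/(Q_in−Q_out)) = 79.5 × (4.09/2.6050)^(-5.7200) = 6.0219 g.

6.02 g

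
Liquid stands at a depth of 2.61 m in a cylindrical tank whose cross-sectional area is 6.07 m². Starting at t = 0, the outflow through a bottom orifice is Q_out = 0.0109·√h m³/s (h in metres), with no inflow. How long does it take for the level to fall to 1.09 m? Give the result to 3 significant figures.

637 s

Unsteady balance on liquid volume: A dh/dt = −0.0109 √h.
∫ h^(−1/2) dh = −(0.0109/A) ∫ dt, giving 2√h = 2√h₀ − (0.0109/A) t.
t = 2A(√h₀ − √h)/0.0109 = 2·6.07·(√2.61 − √1.09)/0.0109
  = 12.140 × (1.6155 − 1.0440) / 0.0109 = 636.54 s.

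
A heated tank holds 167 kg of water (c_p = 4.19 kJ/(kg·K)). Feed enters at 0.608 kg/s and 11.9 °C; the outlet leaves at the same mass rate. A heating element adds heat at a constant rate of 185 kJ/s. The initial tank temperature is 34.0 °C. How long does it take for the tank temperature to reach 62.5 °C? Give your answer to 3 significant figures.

M c_p dT/dt = ṁ c_p (T_in − T) + Q̇.
τ = M/ṁ = 274.67 s; T_ss = T_in + Q̇/(ṁ c_p) = 84.520 °C.
T(t) = T_ss + (T₀ − T_ss) e^(−t/τ). Set T = 62.5:
e^(−t/τ) = (62.5 − 84.520)/(34.0 − 84.520) = 0.43586
t = −274.67 · ln(0.43586) = 228.09 s.

228 s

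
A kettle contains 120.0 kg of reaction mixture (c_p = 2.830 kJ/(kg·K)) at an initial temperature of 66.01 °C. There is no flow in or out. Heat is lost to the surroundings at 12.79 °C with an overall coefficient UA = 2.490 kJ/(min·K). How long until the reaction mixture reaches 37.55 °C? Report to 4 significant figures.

104.4 min

Unsteady energy balance on the tank contents: M c_p dT/dt = −UA(T − T_amb).
τ = M c_p/UA = 136.386 min; T_ss = T_amb = 12.7900 °C.
T(t) = T_ss + (T₀ − T_ss)e^(−t/τ); set T = 37.55:
t = −τ ln[(T − T_ss)/(T₀ − T_ss)] = −136.386 · ln(0.465239) = 104.363 min.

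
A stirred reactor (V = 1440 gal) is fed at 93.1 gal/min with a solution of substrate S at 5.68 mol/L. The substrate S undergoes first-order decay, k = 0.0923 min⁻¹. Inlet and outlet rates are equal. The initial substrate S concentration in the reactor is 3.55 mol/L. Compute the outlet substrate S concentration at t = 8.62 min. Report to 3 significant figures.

Accumulation = in − out − consumed: V dC/dt = Q C_in − Q C − k V C.
This is linear with rate a = Q/V + k = 0.15695 min⁻¹.
C_ss = Q C_in/(Q + kV) = 2.3397 mol/L; C(t) = C_ss + (C₀ − C_ss) e^(−a t).
C(8.62) = 2.3397 + (1.2103)·e^(−0.15695·8.62) = 2.3397 + (1.2103)·0.25848 = 2.6526 mol/L.

2.65 mol/L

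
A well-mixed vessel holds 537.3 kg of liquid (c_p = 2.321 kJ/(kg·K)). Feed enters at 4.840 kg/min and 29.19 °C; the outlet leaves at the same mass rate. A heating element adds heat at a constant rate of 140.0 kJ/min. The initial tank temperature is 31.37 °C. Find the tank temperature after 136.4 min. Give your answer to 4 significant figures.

38.64 °C

Unsteady energy balance on the tank contents: M c_p dT/dt = ṁ c_p (T_in − T) + 140.0.
τ = M/ṁ = 111.012 min; T_ss = T_in + Q̇/(ṁ c_p) = 29.19 + 140.0/(4.840·2.321) = 41.6526 °C.
Integrating: T(t) = T_ss + (T₀ − T_ss) e^(−t/τ).
T(136.4) = 41.6526 + (-10.2826)·e^(−136.4/111.012) = 41.6526 + (-10.2826)·0.292675 = 38.6431 °C.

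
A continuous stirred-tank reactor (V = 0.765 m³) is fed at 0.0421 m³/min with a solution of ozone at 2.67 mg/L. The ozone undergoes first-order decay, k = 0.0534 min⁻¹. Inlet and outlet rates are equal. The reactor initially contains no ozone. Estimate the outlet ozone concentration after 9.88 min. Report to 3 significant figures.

Accumulation = in − out − consumed: V dC/dt = Q C_in − Q C − k V C.
This is linear with rate a = Q/V + k = 0.10843 min⁻¹.
C_ss = Q C_in/(Q + kV) = 1.3551 mg/L; C(t) = C_ss + (C₀ − C_ss) e^(−a t).
C(9.88) = 1.3551 + (-1.3551)·e^(−0.10843·9.88) = 1.3551 + (-1.3551)·0.34256 = 0.89090 mg/L.

0.891 mg/L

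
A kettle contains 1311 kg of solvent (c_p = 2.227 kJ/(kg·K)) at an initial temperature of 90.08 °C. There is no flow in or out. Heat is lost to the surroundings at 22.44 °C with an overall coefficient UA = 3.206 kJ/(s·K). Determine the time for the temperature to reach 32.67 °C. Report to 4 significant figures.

M c_p dT/dt = −UA(T − T_amb).
τ = M c_p/UA = 910.667 s; T_ss = T_amb = 22.4400 °C.
T(t) = T_ss + (T₀ − T_ss)e^(−t/τ); set T = 32.67:
t = −τ ln[(T − T_ss)/(T₀ − T_ss)] = −910.667 · ln(0.151242) = 1720.14 s.

1720 s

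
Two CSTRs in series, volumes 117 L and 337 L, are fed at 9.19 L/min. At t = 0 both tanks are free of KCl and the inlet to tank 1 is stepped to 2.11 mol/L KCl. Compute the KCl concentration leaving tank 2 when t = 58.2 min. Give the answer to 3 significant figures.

1.46 mol/L

Each tank obeys Vᵢ dCᵢ/dt = Q(Cᵢ₋₁ − Cᵢ), so τᵢ = Vᵢ/Q.
τ₁ = 117/9.19 = 12.731 min; τ₂ = 337/9.19 = 36.670 min.
Tank 1: C₁ = C_in(1 − e^(−t/τ₁)). Tank 2 (τ₁ ≠ τ₂): C₂ = C_in[1 − (τ₁ e^(−t/τ₁) − τ₂ e^(−t/τ₂))/(τ₁ − τ₂)].
At t = 58.2: e^(−t/τ₁) = 0.010343, e^(−t/τ₂) = 0.20451.
C₂ = 2.11·[1 − (12.731·0.010343 − 36.670·0.20451)/(-23.939)] = 2.11·0.69222 = 1.4606 mol/L.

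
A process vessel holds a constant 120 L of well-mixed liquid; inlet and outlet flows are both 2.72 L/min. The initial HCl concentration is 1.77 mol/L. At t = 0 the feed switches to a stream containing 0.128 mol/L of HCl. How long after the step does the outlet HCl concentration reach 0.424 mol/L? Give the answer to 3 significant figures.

75.6 min

Species balance: V dC/dt = Q(C_in − C) ⇒ τ = V/Q = 44.118 min.
C(t) = C_in + (C₀ − C_in) e^(−t/τ). Set C = 0.424 and solve for t:
e^(−t/τ) = (C − C_in)/(C₀ − C_in) = (0.424 − 0.128)/(1.77 − 0.128) = 0.18027
t = −τ ln(…) = 44.118 × 1.7133 = 75.587 min.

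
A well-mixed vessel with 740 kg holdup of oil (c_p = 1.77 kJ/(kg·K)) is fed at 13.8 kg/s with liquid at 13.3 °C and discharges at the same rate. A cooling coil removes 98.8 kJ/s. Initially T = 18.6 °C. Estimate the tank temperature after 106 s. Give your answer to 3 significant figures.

10.5 °C

Unsteady energy balance on the tank contents: M c_p dT/dt = ṁ c_p (T_in − T) − 98.8.
Rearrange: dT/dt = (T_ss − T)/τ with τ = M/ṁ = 53.623 s and T_ss = T_in − Q̇/(ṁ c_p) = 9.2551 °C.
T approaches T_ss exponentially: T(t) = T_ss + (T₀ − T_ss) e^(−t/τ).
T(106) = 9.2551 + (9.3449)·e^(−106/53.623) = 9.2551 + (9.3449)·0.13852 = 10.550 °C.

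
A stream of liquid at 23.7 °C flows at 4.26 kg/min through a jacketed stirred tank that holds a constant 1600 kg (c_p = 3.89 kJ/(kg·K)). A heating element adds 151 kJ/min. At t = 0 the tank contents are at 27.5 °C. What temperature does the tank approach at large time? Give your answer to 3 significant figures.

32.8 °C

M c_p dT/dt = ṁ c_p (T_in − T) + Q̇.
At steady state dT/dt = 0 ⇒ T_ss = T_in + Q̇/(ṁ c_p) = 23.7 + 151/(4.26·3.89) = 32.812 °C.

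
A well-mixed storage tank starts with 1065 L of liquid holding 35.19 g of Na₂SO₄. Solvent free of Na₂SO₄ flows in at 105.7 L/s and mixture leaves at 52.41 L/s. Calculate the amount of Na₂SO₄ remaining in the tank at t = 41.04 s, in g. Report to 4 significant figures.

Total volume: dV/dt = Q_in − Q_out = 53.2900 L/s, so V(t) = 1065 + 53.2900 t and V(41.04) = 3252.02 L.
No Na₂SO₄ enters, so dm/dt = −Q_out · (m/V).
Separate: dm/m = −Q_out dt/V(t) ⇒ ln(m/m₀) = −(Q_out/(Q_in−Q_out)) ln(V/V₀).
m = m₀ (V₀/V)^(Q_out/(Q_in−Q_out)) = 35.19 × (1065/3252.02)^(0.983487) = 11.7387 g.

11.74 g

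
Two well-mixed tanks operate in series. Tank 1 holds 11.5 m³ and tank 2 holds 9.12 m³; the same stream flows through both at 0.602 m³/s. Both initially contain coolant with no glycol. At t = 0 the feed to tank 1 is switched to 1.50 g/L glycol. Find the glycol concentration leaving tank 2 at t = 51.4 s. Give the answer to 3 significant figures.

1.20 g/L

Time constants: τᵢ = Vᵢ/Q for each well-mixed tank.
τ₁ = 11.5/0.602 = 19.103 s; τ₂ = 9.12/0.602 = 15.150 s.
Tank 1: C₁ = C_in(1 − e^(−t/τ₁)). Tank 2 (τ₁ ≠ τ₂): C₂ = C_in[1 − (τ₁ e^(−t/τ₁) − τ₂ e^(−t/τ₂))/(τ₁ − τ₂)].
At t = 51.4: e^(−t/τ₁) = 0.067835, e^(−t/τ₂) = 0.033613.
C₂ = 1.50·[1 − (19.103·0.067835 − 15.150·0.033613)/(3.9535)] = 1.50·0.80103 = 1.2015 g/L.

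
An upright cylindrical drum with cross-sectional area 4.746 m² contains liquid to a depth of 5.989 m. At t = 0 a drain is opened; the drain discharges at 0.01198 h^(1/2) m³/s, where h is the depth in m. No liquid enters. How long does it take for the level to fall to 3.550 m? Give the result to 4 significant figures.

Unsteady balance on liquid volume: A dh/dt = −0.01198 √h.
This is separable: 2 d(√h)/dt = −0.01198/A, so √h = √h₀ − (0.01198/(2A)) t.
t = 2A(√h₀ − √h)/0.01198 = 2·4.746·(√5.989 − √3.550)/0.01198
  = 9.49200 × (2.44724 − 1.88414) / 0.01198 = 446.155 s.

446.2 s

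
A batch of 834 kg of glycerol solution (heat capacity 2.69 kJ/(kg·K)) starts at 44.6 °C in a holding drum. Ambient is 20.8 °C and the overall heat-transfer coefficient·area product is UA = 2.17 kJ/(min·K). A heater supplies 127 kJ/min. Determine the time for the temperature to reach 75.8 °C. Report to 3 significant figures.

Lumped-capacitance energy balance: M c_p dT/dt = UA(T_amb − T) + Q̇.
τ = M c_p/UA = 1033.9 min; T_ss = T_amb + Q̇/UA = 20.8 + 127/2.17 = 79.325 °C.
T(t) = T_ss + (T₀ − T_ss)e^(−t/τ); set T = 75.8:
t = −τ ln[(T − T_ss)/(T₀ − T_ss)] = −1033.9 · ln(0.10152) = 2364.9 min.

2360 min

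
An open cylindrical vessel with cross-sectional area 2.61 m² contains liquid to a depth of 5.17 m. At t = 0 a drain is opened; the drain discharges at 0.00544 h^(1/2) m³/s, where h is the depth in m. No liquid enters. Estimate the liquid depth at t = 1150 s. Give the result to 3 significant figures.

1.16 m

A dh/dt = −Q_out = −0.00544 √h.
Separate and integrate: 2(√h − √h₀) = −(0.00544/A) t.
√h = √5.17 − 0.00544·1150/(2·2.61) = 2.2738 − 1.1985 = 1.0753.
h = 1.0753² = 1.1563 m.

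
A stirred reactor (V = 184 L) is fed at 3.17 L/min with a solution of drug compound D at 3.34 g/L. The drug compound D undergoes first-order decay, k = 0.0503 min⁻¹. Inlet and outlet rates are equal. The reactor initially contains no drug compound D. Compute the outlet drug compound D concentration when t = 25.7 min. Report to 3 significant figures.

Species balance: V dC/dt = Q C_in − Q C − k V C.
This is linear with rate a = Q/V + k = 0.067528 min⁻¹.
C_ss = Q C_in/(Q + kV) = 0.85212 g/L; C(t) = C_ss + (C₀ − C_ss) e^(−a t).
C(25.7) = 0.85212 + (-0.85212)·e^(−0.067528·25.7) = 0.85212 + (-0.85212)·0.17632 = 0.70188 g/L.

0.702 g/L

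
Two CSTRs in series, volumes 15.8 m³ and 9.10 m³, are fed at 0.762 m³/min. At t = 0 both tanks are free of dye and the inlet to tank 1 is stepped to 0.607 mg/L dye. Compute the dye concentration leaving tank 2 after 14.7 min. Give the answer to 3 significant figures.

0.143 mg/L

Each tank obeys Vᵢ dCᵢ/dt = Q(Cᵢ₋₁ − Cᵢ), so τᵢ = Vᵢ/Q.
τ₁ = 15.8/0.762 = 20.735 min; τ₂ = 9.10/0.762 = 11.942 min.
Tank 1: C₁ = C_in(1 − e^(−t/τ₁)). Tank 2 (τ₁ ≠ τ₂): C₂ = C_in[1 − (τ₁ e^(−t/τ₁) − τ₂ e^(−t/τ₂))/(τ₁ − τ₂)].
At t = 14.7: e^(−t/τ₁) = 0.49216, e^(−t/τ₂) = 0.29202.
C₂ = 0.607·[1 − (20.735·0.49216 − 11.942·0.29202)/(8.7927)] = 0.607·0.23601 = 0.14326 mg/L.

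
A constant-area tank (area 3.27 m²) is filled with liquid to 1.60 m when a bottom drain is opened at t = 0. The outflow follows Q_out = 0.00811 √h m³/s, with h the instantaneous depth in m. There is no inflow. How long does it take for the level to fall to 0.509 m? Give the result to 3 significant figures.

445 s

With no inflow, A dh/dt = −0.00811 √h.
∫ h^(−1/2) dh = −(0.00811/A) ∫ dt, giving 2√h = 2√h₀ − (0.00811/A) t.
t = 2A(√h₀ − √h)/0.00811 = 2·3.27·(√1.60 − √0.509)/0.00811
  = 6.5400 × (1.2649 − 0.71344) / 0.00811 = 444.71 s.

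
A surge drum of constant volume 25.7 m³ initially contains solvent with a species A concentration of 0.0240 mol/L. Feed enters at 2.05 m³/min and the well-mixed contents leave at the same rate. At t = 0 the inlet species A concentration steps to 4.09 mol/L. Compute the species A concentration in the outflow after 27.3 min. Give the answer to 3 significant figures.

3.63 mol/L

Transient balance on the dissolved component: V dC/dt = Q(C_in − C).
Rewrite as dC/dt + C/τ = C_in/τ, τ = V/Q = 12.537 min.
This is linear first-order; C(t) = C_in + (C₀ − C_in) e^(−t/τ).
C(27.3) = 4.09 + (0.0240 − 4.09)·e^(−27.3/12.537) = 4.09 + (-4.0660)·0.11331 = 3.6293 mol/L.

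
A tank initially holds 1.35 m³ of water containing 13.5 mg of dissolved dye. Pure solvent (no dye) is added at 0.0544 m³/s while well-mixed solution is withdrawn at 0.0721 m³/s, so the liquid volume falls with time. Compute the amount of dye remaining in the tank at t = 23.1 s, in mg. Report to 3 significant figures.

Total volume: dV/dt = Q_in − Q_out = -0.017700 m³/s, so V(t) = 1.35 − 0.017700 t and V(23.1) = 0.94113 m³.
Species balance (pure solvent in): dm/dt = −Q_out · m/V(t).
Separate: dm/m = −Q_out dt/V(t) ⇒ ln(m/m₀) = −(Q_out/(Q_in−Q_out)) ln(V/V₀).
m = m₀ (V₀/V)^(Q_out/(Q_in−Q_out)) = 13.5 × (1.35/0.94113)^(-4.0734) = 3.1052 mg.

3.11 mg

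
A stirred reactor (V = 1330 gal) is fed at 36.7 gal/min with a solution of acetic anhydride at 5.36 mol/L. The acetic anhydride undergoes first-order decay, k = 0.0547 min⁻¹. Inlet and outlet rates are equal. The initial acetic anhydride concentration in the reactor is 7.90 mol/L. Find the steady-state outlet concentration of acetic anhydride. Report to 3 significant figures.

V dC/dt = Q(C_in − C) − k V C.
At steady state: 0 = Q C_in − (Q + kV) C_ss, so C_ss = Q C_in/(Q + kV).
C_ss = 36.7·5.36/(36.7 + 0.0547·1330) = 196.71/109.45 = 1.7973 mol/L.

1.80 mol/L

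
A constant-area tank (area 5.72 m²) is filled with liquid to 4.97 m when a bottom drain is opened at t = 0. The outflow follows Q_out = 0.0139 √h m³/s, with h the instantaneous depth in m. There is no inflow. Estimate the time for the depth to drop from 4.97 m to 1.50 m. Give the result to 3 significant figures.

827 s

Volume balance on the tank: A dh/dt = −0.0139 √h.
Separate and integrate: 2(√h − √h₀) = −(0.0139/A) t.
t = 2A(√h₀ − √h)/0.0139 = 2·5.72·(√4.97 − √1.50)/0.0139
  = 11.440 × (2.2293 − 1.2247) / 0.0139 = 826.81 s.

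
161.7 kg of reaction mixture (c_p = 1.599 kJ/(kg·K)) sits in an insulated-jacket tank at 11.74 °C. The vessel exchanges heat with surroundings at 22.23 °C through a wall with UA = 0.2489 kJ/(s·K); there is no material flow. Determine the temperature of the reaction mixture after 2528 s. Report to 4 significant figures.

21.31 °C

Energy balance: M c_p dT/dt = −UA(T − T_amb).
dT/dt = (T_ss − T)/τ with T_ss = T_amb = 22.2300 °C, τ = M c_p/UA = 161.7·1.599/0.2489 = 1038.80 s.
T approaches T_ss exponentially: T(t) = T_ss + (T₀ − T_ss) e^(−t/τ).
T(2528) = 22.2300 + (-10.4900)·0.0877233 = 21.3098 °C.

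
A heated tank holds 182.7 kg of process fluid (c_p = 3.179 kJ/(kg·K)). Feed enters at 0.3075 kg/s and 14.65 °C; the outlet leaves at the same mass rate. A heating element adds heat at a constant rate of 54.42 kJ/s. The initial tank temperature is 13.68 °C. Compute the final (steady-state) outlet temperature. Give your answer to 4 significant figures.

Unsteady energy balance on the tank contents: M c_p dT/dt = ṁ c_p (T_in − T) + 54.42.
At steady state dT/dt = 0 ⇒ T_ss = T_in + Q̇/(ṁ c_p) = 14.65 + 54.42/(0.3075·3.179) = 70.3202 °C.

70.32 °C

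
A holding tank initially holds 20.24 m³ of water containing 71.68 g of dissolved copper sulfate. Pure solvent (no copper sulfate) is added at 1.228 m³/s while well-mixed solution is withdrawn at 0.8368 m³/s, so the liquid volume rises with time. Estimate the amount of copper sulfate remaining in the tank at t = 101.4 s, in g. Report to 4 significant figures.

7.036 g

Total volume: dV/dt = Q_in − Q_out = 0.391200 m³/s, so V(t) = 20.24 + 0.391200 t and V(101.4) = 59.9077 m³.
Species balance (pure solvent in): dm/dt = −Q_out · m/V(t).
Separate: dm/m = −Q_out dt/V(t) ⇒ ln(m/m₀) = −(Q_out/(Q_in−Q_out)) ln(V/V₀).
m = m₀ (V₀/V)^(Q_out/(Q_in−Q_out)) = 71.68 × (20.24/59.9077)^(2.13906) = 7.03589 g.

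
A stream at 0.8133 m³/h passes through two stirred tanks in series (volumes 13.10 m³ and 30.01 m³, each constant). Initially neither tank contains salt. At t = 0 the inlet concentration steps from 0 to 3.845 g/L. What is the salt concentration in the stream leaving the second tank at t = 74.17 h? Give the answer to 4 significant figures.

Time constants: τᵢ = Vᵢ/Q for each well-mixed tank.
τ₁ = 13.10/0.8133 = 16.1072 h; τ₂ = 30.01/0.8133 = 36.8991 h.
Solving the cascade with C₁(0)=C₂(0)=0 gives C₂(t) = C_in[1 − (τ₁ e^(−t/τ₁) − τ₂ e^(−t/τ₂))/(τ₁ − τ₂)].
At t = 74.17: e^(−t/τ₁) = 0.0100040, e^(−t/τ₂) = 0.133978.
C₂ = 3.845·[1 − (16.1072·0.0100040 − 36.8991·0.133978)/(-20.7918)] = 3.845·0.769980 = 2.96057 g/L.

2.961 g/L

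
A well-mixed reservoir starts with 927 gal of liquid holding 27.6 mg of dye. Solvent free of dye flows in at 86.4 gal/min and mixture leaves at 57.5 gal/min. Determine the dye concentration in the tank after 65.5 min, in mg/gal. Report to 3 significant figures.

0.00107 mg/gal

Let m(t) be the amount of dye. Volume: V(t) = V₀ + (Q_in − Q_out) t = 927 + 28.900 t; V(65.5) = 2820.0 gal.
Species balance (pure solvent in): dm/dt = −Q_out · m/V(t).
dm/m = −Q_out dt/(V₀ + 28.900 t); integrating gives ln(m/m₀) = −(Q_out/(Q_in−Q_out)) ln(V/V₀).
m = m₀ (V₀/V)^(Q_out/(Q_in−Q_out)) = 27.6 × (927/2820.0)^(1.9896) = 3.0172 mg.
C = m/V = 3.0172/2820.0 = 0.0010699 mg/gal.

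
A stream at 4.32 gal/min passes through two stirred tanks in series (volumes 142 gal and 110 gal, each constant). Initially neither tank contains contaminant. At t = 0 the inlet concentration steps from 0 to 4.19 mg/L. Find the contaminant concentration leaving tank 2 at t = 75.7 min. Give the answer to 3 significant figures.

3.07 mg/L

Time constants: τᵢ = Vᵢ/Q for each well-mixed tank.
τ₁ = 142/4.32 = 32.870 min; τ₂ = 110/4.32 = 25.463 min.
Solving the cascade with C₁(0)=C₂(0)=0 gives C₂(t) = C_in[1 − (τ₁ e^(−t/τ₁) − τ₂ e^(−t/τ₂))/(τ₁ − τ₂)].
At t = 75.7: e^(−t/τ₁) = 0.099960, e^(−t/τ₂) = 0.051152.
C₂ = 4.19·[1 − (32.870·0.099960 − 25.463·0.051152)/(7.4074)] = 4.19·0.73226 = 3.0682 mg/L.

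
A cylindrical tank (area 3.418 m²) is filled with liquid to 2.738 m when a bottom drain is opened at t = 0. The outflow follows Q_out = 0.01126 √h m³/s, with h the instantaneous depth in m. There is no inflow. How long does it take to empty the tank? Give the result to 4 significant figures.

1005 s

A dh/dt = −Q_out = −0.01126 √h.
Separate and integrate: 2(√h − √h₀) = −(0.01126/A) t.
Set h = 0: 2√h₀ = (0.01126/A) t_empty ⇒ t_empty = 2A√h₀/0.01126.
t_empty = 2·3.418·√2.738/0.01126 = 6.83600·1.65469/0.01126 = 1004.57 s.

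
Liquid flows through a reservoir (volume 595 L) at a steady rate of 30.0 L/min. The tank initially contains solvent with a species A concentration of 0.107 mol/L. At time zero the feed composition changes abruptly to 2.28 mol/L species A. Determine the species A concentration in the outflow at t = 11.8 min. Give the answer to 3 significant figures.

Unsteady species balance (constant V, well mixed): V dC/dt = Q(C_in − C).
Time constant τ = V/Q = 595/30.0 = 19.833 min.
This is linear first-order; C(t) = C_in + (C₀ − C_in) e^(−t/τ).
C(11.8) = 2.28 + (0.107 − 2.28)·e^(−11.8/19.833) = 2.28 + (-2.1730)·0.55159 = 1.0814 mol/L.

1.08 mol/L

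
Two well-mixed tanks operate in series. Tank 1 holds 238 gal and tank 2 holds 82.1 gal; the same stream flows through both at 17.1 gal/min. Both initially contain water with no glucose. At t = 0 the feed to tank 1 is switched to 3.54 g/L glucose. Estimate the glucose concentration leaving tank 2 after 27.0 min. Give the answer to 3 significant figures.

2.77 g/L

Each tank obeys Vᵢ dCᵢ/dt = Q(Cᵢ₋₁ − Cᵢ), so τᵢ = Vᵢ/Q.
τ₁ = 238/17.1 = 13.918 min; τ₂ = 82.1/17.1 = 4.8012 min.
Solving the cascade with C₁(0)=C₂(0)=0 gives C₂(t) = C_in[1 − (τ₁ e^(−t/τ₁) − τ₂ e^(−t/τ₂))/(τ₁ − τ₂)].
At t = 27.0: e^(−t/τ₁) = 0.14372, e^(−t/τ₂) = 0.0036115.
C₂ = 3.54·[1 − (13.918·0.14372 − 4.8012·0.0036115)/(9.1170)] = 3.54·0.78250 = 2.7701 g/L.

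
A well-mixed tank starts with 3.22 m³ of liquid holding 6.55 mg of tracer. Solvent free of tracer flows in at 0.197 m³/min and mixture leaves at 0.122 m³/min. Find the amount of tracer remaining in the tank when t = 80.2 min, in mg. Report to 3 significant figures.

1.18 mg

Let m(t) be the amount of tracer. Volume: V(t) = V₀ + (Q_in − Q_out) t = 3.22 + 0.075000 t; V(80.2) = 9.2350 m³.
No tracer enters, so dm/dt = −Q_out · (m/V).
Separate: dm/m = −Q_out dt/V(t) ⇒ ln(m/m₀) = −(Q_out/(Q_in−Q_out)) ln(V/V₀).
m = m₀ (V₀/V)^(Q_out/(Q_in−Q_out)) = 6.55 × (3.22/9.2350)^(1.6267) = 1.1801 mg.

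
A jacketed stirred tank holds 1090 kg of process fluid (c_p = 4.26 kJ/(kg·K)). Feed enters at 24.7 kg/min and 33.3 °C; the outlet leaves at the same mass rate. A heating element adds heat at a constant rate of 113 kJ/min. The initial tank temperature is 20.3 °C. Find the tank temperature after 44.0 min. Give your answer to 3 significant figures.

M c_p dT/dt = ṁ c_p (T_in − T) + Q̇.
Rearrange: dT/dt = (T_ss − T)/τ with τ = M/ṁ = 44.130 min and T_ss = T_in + Q̇/(ṁ c_p) = 34.374 °C.
Solution: T(t) = T_ss + (T₀ − T_ss) e^(−t/τ).
T(44.0) = 34.374 + (-14.074)·e^(−44.0/44.130) = 34.374 + (-14.074)·0.36896 = 29.181 °C.

29.2 °C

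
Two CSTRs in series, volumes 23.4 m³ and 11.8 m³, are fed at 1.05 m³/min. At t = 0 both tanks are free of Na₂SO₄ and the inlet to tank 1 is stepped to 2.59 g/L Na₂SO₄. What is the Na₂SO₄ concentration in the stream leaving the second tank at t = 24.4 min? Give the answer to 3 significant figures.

1.14 g/L

Each tank obeys Vᵢ dCᵢ/dt = Q(Cᵢ₋₁ − Cᵢ), so τᵢ = Vᵢ/Q.
τ₁ = 23.4/1.05 = 22.286 min; τ₂ = 11.8/1.05 = 11.238 min.
Solving the cascade with C₁(0)=C₂(0)=0 gives C₂(t) = C_in[1 − (τ₁ e^(−t/τ₁) − τ₂ e^(−t/τ₂))/(τ₁ − τ₂)].
At t = 24.4: e^(−t/τ₁) = 0.33458, e^(−t/τ₂) = 0.11404.
C₂ = 2.59·[1 − (22.286·0.33458 − 11.238·0.11404)/(11.048)] = 2.59·0.44107 = 1.1424 g/L.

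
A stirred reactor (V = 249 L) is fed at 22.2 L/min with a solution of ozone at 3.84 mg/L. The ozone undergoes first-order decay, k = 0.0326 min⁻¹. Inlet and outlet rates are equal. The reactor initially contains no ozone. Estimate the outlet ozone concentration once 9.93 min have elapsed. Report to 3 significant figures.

V dC/dt = Q(C_in − C) − k V C.
This is linear with rate a = Q/V + k = 0.12176 min⁻¹.
C_ss = Q C_in/(Q + kV) = 2.8119 mg/L; C(t) = C_ss + (C₀ − C_ss) e^(−a t).
C(9.93) = 2.8119 + (-2.8119)·e^(−0.12176·9.93) = 2.8119 + (-2.8119)·0.29848 = 1.9726 mg/L.

1.97 mg/L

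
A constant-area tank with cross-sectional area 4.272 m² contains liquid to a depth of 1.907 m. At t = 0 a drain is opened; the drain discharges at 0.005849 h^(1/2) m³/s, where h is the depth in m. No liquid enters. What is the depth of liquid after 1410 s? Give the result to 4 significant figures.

Unsteady balance on liquid volume: A dh/dt = −0.005849 √h.
Separate and integrate: 2(√h − √h₀) = −(0.005849/A) t.
√h = √1.907 − 0.005849·1410/(2·4.272) = 1.38094 − 0.965249 = 0.415692.
h = 0.415692² = 0.172800 m.

0.1728 m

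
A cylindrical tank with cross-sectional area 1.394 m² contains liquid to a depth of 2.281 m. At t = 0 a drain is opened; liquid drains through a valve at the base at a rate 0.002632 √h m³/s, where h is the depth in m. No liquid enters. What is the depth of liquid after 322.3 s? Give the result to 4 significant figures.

A dh/dt = −Q_out = −0.002632 √h.
∫ h^(−1/2) dh = −(0.002632/A) ∫ dt, giving 2√h = 2√h₀ − (0.002632/A) t.
√h = √2.281 − 0.002632·322.3/(2·1.394) = 1.51030 − 0.304266 = 1.20603.
h = 1.20603² = 1.45451 m.

1.455 m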